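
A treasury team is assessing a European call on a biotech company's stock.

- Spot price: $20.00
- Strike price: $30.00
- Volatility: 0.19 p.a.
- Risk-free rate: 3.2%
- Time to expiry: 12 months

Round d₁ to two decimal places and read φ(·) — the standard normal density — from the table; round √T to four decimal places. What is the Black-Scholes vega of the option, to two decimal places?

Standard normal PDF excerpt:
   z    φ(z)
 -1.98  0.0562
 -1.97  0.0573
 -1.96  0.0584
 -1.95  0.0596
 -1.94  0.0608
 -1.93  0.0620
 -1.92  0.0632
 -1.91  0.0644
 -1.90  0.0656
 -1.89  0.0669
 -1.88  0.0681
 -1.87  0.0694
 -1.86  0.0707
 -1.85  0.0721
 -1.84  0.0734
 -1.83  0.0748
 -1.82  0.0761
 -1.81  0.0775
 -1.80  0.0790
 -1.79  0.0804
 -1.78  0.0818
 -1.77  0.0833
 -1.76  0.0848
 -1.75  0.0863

T = 1;  σ√T = 0.1900
d₁ = [ln(20/30) + (0.032 + 0.19²/2)·1] / 0.1900 = [-0.4055 + 0.0500] / 0.1900 = -1.8706 ⇒ -1.87
√T = √1 = 1.0000
φ(d₁) = φ(-1.87) = 0.0694
vega = S·φ(d₁)·√T = 20·0.0694·1.0000 = 1.3880

1.39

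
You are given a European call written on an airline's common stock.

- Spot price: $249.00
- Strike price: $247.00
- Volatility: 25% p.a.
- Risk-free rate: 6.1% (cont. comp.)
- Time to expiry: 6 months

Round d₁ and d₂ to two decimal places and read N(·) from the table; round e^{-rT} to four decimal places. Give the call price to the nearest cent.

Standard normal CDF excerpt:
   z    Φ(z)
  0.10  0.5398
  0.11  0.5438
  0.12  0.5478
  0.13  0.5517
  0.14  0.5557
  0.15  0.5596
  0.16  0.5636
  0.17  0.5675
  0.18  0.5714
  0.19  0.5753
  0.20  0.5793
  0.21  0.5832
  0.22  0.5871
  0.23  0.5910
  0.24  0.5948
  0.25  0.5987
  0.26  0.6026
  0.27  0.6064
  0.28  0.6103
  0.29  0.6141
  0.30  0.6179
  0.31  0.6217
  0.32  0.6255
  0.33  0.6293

σ√T = 0.25 × 0.7071 = 0.1768
d₁ = [ln(249/247) + (0.061 + 0.25²/2)·0.5] / 0.1768 = [0.0081 + 0.0461] / 0.1768 = 0.3065 → 0.31
d₂ = d₁ − σ√T = 0.3065 − 0.1768 = 0.1298 → 0.13
exp(−rT) = exp(−0.061·0.5) = 0.9700
N(d₁) = N(0.31) = 0.6217;  N(d₂) = N(0.13) = 0.5517
C = 249·0.6217 − 247·0.9700·0.5517 = 154.8033 − 132.1818 = 22.6215

$22.62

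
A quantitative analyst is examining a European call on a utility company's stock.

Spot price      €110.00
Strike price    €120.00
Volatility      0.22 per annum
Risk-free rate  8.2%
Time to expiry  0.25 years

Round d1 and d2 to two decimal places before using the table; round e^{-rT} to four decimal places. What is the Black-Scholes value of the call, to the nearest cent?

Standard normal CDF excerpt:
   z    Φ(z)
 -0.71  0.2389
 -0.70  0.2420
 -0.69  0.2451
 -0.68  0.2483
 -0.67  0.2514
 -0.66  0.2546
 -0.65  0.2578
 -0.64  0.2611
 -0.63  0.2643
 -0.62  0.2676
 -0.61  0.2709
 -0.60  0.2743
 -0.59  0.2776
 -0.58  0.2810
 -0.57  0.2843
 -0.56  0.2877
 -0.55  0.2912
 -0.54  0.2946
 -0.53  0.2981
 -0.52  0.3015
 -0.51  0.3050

σ√T = 0.22·√0.25 = 0.1100
d₁ = [ln(110/120) + (0.082 + 0.22²/2)·0.25] / 0.1100 = [-0.0870 + 0.0266] / 0.1100 = -0.5496 ≈ -0.55
d₂ = d₁ − σ√T = -0.5496 − 0.1100 = -0.6596 ≈ -0.66
e^(−rT) = e^(−0.082·0.25) = 0.9797
N(d₁) = N(-0.55) = 0.2912;  N(d₂) = N(-0.66) = 0.2546
C = 110·0.2912 − 120·0.9797·0.2546 = 32.0320 − 29.9318 = 2.1002

€2.10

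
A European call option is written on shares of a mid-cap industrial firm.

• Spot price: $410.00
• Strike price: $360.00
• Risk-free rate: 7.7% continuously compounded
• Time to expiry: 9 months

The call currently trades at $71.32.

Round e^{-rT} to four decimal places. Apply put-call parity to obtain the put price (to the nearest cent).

$1.12

e^(−rT) = e^(−0.077·0.75) = 0.9439
Put-call parity: C − P = S − K·e^(−rT) = 410 − 360·0.9439 = 410 − 339.8040 = 70.1960
P = C − (C − P) = 71.32 − (70.1960) = 1.1240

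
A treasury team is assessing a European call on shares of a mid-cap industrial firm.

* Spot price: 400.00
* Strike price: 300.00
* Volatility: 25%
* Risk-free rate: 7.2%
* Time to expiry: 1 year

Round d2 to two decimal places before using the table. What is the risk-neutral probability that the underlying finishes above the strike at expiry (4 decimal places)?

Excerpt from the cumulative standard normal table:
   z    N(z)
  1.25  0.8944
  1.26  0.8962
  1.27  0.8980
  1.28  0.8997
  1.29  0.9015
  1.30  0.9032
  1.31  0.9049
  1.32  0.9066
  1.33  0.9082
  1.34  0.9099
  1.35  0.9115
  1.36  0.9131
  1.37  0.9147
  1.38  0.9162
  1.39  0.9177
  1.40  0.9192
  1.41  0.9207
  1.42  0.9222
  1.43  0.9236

σ√T = 0.25 × 1.0000 = 0.2500
d₁ = [ln(400/300) + (0.072 + ½·0.25²)·1] / (σ√T) = (0.2877 + 0.1032) / 0.2500 = 1.5637 ⇒ 1.56
d₂ = 1.5637 − 0.2500 = 1.3137 ⇒ 1.31
Risk-neutral Pr[S_T > K] = N(d₂) = N(1.31) = 0.9049

0.9049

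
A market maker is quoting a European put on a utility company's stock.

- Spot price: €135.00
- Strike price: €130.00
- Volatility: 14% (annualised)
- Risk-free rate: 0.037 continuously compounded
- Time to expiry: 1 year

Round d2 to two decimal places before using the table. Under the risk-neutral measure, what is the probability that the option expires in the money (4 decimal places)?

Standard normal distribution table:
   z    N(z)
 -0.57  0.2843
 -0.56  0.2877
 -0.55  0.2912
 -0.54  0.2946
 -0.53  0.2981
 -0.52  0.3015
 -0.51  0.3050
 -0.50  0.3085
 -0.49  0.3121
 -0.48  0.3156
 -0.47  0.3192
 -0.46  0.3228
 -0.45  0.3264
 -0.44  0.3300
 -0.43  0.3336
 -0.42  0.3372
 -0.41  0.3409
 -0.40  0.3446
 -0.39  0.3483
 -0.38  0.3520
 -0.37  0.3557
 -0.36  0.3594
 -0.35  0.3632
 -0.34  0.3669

σ√T = 0.14·√1 = 0.1400
d₁ = [ln(135/130) + (0.037 + 0.14²/2)·1] / 0.1400 = [0.0377 + 0.0468] / 0.1400 = 0.6039 → 0.60
d₂ = d₁ − σ√T = 0.6039 − 0.1400 = 0.4639 → 0.46
Risk-neutral Pr[S_T < K] = N(−d₂) = N(-0.46) = 0.3228

0.3228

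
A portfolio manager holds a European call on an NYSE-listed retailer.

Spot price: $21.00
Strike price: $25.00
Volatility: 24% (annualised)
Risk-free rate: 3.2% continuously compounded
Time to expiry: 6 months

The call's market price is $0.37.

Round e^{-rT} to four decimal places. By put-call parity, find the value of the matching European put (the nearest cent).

$3.97

exp(−rT) = exp(−0.032·0.5) = 0.9841
Put-call parity: C − P = S − K·e^(−rT) = 21 − 25·0.9841 = 21 − 24.6025 = -3.6025
P = C − (C − P) = 0.37 − (-3.6025) = 3.9725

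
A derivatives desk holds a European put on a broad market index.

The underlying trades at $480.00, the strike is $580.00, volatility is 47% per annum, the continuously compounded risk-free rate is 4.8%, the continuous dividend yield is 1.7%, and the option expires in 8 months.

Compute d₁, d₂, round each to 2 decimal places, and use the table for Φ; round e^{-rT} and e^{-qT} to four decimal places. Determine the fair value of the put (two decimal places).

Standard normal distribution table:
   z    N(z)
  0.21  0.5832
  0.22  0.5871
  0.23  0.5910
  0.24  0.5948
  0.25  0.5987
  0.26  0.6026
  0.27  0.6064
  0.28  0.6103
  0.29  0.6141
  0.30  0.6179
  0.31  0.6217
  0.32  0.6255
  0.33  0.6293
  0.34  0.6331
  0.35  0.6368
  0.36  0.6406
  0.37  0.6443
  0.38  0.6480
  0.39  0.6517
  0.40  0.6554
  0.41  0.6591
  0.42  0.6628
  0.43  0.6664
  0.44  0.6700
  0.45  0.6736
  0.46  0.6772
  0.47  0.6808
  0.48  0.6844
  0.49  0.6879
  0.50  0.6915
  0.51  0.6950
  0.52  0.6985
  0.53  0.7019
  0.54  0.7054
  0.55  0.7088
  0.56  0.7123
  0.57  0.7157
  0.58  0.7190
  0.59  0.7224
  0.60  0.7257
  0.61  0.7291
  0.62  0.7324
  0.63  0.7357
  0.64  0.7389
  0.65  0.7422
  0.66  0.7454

$129.14

σ√T = 0.47·√0.6667 = 0.3838
d₁ = [ln(480/580) + (0.048 − 0.017 + ½·0.47²)·0.6667] / (σ√T) = (-0.1892 + 0.0943) / 0.3838 = -0.2474 ⇒ -0.25
d₂ = -0.2474 − 0.3838 = -0.6312 ⇒ -0.63
e^(−qT) = e^(−0.017·0.6667) = 0.9887;  e^(−rT) = e^(−0.048·0.6667) = 0.9685
N(−d₂) = N(0.63) = 0.7357;  N(−d₁) = N(0.25) = 0.5987
P = 580·0.9685·0.7357 − 480·0.9887·0.5987 = 413.2648 − 284.1287 = 129.1361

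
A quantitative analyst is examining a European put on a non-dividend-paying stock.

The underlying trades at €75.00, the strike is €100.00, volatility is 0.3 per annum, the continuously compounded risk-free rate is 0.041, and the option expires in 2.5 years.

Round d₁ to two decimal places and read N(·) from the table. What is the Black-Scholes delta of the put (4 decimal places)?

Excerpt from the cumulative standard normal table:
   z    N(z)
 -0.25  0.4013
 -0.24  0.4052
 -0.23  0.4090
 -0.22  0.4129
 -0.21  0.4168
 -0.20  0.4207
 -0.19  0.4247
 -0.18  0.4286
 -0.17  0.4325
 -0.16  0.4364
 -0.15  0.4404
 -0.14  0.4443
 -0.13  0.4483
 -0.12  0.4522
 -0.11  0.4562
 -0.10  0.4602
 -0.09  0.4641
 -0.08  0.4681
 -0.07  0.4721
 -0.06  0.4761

T = 2.5;  σ√T = 0.4743
d₁ = [ln(75/100) + (0.041 + ½·0.3²)·2.5] / (σ√T) = (-0.2877 + 0.2150) / 0.4743 = -0.1532 ≈ -0.15
N(d₁) = N(-0.15) = 0.4404
Δ_put = N(d₁) − 1 = 0.4404 − 1 = -0.5596

-0.5596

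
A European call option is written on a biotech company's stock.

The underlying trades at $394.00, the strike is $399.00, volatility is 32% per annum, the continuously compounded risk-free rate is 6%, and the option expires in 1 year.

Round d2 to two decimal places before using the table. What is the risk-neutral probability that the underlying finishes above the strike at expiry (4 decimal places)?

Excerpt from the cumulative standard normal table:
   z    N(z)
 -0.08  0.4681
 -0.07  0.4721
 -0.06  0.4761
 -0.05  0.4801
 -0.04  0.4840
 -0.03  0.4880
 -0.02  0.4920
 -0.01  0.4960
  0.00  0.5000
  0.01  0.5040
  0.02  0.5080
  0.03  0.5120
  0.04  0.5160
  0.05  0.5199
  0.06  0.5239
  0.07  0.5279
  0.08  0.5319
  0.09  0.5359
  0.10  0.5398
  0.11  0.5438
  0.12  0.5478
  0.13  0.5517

T = 1;  σ√T = 0.3200
ln(S/K) + (r + σ²/2)T = ln(394/399) + (0.06 + 0.32²/2)·1 = -0.0126 + 0.1112 = 0.0986
d₁ = 0.0986 / 0.3200 = 0.3081 ≈ 0.31
d₂ = d₁ − σ√T = 0.3081 − 0.3200 = -0.0119 ≈ -0.01
Pr(exercise) under Q = N(d₂) = 0.4960

0.4960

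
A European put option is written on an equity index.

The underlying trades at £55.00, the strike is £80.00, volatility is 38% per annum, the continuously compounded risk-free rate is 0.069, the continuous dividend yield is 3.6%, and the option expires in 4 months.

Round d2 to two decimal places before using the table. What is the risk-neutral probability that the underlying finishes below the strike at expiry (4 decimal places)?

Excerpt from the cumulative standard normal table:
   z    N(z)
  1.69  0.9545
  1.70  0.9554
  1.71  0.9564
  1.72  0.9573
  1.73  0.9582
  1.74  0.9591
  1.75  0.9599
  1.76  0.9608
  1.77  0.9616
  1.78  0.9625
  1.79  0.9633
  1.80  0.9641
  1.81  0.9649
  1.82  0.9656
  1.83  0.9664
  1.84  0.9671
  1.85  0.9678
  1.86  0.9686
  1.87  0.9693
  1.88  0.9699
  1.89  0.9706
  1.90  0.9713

σ√T = 0.38·√0.3333 = 0.2194
d₁ = [ln(55/80) + (0.069 − 0.036 + ½·0.38²)·0.3333] / (σ√T) = (-0.3747 + 0.0351) / 0.2194 = -1.5480 which rounds to -1.55
d₂ = -1.5480 − 0.2194 = -1.7674 which rounds to -1.77
Pr(exercise) under Q = N(−d₂) = N(1.77) = 0.9616

0.9616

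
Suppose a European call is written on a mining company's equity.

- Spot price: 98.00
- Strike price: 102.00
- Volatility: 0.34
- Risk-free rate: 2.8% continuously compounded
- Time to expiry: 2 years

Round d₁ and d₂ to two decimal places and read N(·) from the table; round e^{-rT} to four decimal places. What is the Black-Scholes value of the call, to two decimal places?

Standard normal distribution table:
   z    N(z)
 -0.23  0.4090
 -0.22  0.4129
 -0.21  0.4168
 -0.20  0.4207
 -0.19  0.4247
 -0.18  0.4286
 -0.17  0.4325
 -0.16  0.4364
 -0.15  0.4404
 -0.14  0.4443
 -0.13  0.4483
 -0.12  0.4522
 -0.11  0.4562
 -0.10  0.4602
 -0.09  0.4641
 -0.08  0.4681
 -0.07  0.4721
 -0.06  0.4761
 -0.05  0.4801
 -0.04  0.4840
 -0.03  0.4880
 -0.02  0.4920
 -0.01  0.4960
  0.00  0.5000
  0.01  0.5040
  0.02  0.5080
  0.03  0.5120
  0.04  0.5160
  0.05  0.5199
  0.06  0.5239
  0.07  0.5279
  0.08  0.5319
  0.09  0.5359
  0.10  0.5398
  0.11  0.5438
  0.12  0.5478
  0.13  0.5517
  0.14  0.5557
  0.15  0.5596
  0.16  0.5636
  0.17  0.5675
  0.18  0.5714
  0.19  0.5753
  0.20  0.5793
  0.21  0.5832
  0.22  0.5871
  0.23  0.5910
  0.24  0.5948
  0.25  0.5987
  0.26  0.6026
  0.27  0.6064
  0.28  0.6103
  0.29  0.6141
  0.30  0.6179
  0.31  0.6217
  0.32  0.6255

σ√T = 0.34 × 1.4142 = 0.4808
d₁ = [ln(98/102) + (0.028 + 0.34²/2)·2] / 0.4808 = [-0.0400 + 0.1716] / 0.4808 = 0.2737 which rounds to 0.27
d₂ = d₁ − σ√T = 0.2737 − 0.4808 = -0.2072 which rounds to -0.21
exp(−rT) = exp(−0.028·2) = 0.9455
N(d₁) = N(0.27) = 0.6064;  N(d₂) = N(-0.21) = 0.4168
C = 98·0.6064 − 102·0.9455·0.4168 = 59.4272 − 40.1966 = 19.2306

19.23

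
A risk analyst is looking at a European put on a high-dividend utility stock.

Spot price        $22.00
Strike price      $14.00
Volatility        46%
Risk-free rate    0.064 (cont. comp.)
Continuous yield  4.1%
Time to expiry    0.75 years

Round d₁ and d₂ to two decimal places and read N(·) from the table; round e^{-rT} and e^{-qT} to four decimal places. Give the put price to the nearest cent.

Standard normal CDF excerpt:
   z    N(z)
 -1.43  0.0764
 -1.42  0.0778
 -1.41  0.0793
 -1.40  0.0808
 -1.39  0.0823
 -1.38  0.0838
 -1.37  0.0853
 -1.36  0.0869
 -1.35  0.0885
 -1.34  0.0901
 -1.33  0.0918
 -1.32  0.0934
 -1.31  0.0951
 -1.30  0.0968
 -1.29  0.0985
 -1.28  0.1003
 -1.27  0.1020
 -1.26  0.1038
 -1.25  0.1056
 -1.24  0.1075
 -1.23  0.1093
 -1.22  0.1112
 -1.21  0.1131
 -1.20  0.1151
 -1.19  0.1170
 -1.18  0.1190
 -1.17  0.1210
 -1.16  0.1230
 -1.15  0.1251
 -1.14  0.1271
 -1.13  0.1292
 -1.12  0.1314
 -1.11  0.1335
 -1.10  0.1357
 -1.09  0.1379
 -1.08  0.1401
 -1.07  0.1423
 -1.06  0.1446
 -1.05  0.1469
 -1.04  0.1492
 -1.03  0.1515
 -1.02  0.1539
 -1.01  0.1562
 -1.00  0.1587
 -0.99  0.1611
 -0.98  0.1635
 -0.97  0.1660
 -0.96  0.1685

T = 0.75;  σ√T = 0.3984
d₁ = [ln(22/14) + (0.064 − 0.041 + 0.46²/2)·0.75] / 0.3984 = [0.4520 + 0.0966] / 0.3984 = 1.3771 which rounds to 1.38
d₂ = d₁ − σ√T = 1.3771 − 0.3984 = 0.9787 which rounds to 0.98
exp(−qT) = exp(−0.041·0.75) = 0.9697;  exp(−rT) = exp(−0.064·0.75) = 0.9531
N(−d₂) = N(-0.98) = 0.1635;  N(−d₁) = N(-1.38) = 0.0838
P = 14·0.9531·0.1635 − 22·0.9697·0.0838 = 2.1816 − 1.7877 = 0.3939

$0.39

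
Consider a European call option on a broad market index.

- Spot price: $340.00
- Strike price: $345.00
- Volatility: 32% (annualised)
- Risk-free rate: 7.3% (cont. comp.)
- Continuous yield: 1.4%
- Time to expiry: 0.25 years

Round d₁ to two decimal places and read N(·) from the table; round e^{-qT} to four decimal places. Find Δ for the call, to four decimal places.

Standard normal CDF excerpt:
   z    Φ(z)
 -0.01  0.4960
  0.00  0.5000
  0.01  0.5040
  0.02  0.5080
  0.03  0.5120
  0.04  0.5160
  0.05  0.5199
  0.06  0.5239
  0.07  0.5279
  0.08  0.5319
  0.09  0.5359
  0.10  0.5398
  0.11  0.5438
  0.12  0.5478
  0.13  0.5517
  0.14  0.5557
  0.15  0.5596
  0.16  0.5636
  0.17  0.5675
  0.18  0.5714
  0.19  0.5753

σ√T = 0.32 × 0.5000 = 0.1600
d₁ = [ln(340/345) + (0.073 − 0.014 + 0.32²/2)·0.25] / 0.1600 = [-0.0146 + 0.0275] / 0.1600 = 0.0809 ≈ 0.08
N(d₁) = N(0.08) = 0.5319
Δ_call = exp(−qT)·N(d₁) = 0.9965·0.5319 = 0.5300

0.5300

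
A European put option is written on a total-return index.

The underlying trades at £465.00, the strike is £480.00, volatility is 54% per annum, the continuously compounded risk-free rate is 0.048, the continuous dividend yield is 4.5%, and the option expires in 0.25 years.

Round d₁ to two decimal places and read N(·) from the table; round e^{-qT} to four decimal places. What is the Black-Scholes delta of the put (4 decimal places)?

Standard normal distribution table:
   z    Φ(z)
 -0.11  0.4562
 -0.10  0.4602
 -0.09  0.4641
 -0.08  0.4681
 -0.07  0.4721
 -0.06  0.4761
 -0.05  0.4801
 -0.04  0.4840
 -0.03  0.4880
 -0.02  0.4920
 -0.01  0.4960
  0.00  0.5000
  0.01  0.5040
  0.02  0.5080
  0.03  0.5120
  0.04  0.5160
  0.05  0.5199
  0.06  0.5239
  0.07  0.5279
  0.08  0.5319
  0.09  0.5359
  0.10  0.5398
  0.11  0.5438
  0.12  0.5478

T = 0.25;  σ√T = 0.2700
d₁ = [ln(465/480) + (0.048 − 0.045 + ½·0.54²)·0.25] / (σ√T) = (-0.0317 + 0.0372) / 0.2700 = 0.0202 ⇒ 0.02
N(d₁) = N(0.02) = 0.5080
Δ_put = e^(−qT)·(N(d₁) − 1) = 0.9888·(0.5080 − 1) = -0.4865

-0.4865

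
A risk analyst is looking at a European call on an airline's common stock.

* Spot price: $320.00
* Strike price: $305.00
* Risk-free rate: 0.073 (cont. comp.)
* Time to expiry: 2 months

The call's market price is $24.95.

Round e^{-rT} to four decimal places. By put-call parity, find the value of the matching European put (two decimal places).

$6.26

e^(−rT) = e^(−0.073·0.1667) = 0.9879
Put-call parity: C − P = S − K·e^(−rT) = 320 − 305·0.9879 = 320 − 301.3095 = 18.6905
P = C − (C − P) = 24.95 − (18.6905) = 6.2595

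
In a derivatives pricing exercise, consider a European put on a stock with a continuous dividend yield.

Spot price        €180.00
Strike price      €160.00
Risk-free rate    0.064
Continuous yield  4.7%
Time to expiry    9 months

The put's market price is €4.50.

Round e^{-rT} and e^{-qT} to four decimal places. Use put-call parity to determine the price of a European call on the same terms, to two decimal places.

€25.78

e^(−qT) = e^(−0.047·0.75) = 0.9654;  e^(−rT) = e^(−0.064·0.75) = 0.9531
Put-call parity: C − P = S·e^(−qT) − K·e^(−rT) = 180·0.9654 − 160·0.9531 = 173.7720 − 152.4960 = 21.2760
C = P + (C − P) = 4.50 + (21.2760) = 25.7760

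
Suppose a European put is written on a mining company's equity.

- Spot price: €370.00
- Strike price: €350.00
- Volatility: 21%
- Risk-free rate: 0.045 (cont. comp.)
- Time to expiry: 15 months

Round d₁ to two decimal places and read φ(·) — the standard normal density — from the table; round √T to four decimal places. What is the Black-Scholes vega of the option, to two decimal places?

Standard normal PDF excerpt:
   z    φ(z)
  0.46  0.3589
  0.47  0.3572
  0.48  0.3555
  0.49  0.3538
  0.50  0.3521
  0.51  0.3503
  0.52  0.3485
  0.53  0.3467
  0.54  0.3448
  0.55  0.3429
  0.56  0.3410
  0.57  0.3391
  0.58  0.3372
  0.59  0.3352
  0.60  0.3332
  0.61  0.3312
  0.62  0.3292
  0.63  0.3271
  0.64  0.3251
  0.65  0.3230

138.66

T = 1.25;  σ√T = 0.2348
ln(S/K) + (r + σ²/2)T = ln(370/350) + (0.045 + 0.21²/2)·1.25 = 0.0556 + 0.0838 = 0.1394
d₁ = 0.1394 / 0.2348 = 0.5937 ≈ 0.59
√T = √1.25 = 1.1180
φ(d₁) = φ(0.59) = 0.3352
vega = S·φ(d₁)·√T = 370·0.3352·1.1180 = 138.6588
(Vega is the same for a European call and put with the same parameters.)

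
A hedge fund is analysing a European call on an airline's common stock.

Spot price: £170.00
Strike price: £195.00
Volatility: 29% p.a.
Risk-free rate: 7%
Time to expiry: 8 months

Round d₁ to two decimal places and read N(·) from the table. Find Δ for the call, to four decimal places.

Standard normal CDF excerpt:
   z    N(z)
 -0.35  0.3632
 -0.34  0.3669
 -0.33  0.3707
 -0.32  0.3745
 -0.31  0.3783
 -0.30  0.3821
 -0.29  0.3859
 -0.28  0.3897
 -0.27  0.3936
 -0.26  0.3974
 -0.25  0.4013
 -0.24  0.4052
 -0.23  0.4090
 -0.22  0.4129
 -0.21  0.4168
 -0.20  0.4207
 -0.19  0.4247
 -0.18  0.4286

0.3974

σ√T = 0.29 × 0.8165 = 0.2368
d₁ = [ln(170/195) + (0.07 + 0.29²/2)·0.6667] / 0.2368 = [-0.1372 + 0.0747] / 0.2368 = -0.2640 ≈ -0.26
N(d₁) = N(-0.26) = 0.3974
Δ_call = N(d₁) = 0.3974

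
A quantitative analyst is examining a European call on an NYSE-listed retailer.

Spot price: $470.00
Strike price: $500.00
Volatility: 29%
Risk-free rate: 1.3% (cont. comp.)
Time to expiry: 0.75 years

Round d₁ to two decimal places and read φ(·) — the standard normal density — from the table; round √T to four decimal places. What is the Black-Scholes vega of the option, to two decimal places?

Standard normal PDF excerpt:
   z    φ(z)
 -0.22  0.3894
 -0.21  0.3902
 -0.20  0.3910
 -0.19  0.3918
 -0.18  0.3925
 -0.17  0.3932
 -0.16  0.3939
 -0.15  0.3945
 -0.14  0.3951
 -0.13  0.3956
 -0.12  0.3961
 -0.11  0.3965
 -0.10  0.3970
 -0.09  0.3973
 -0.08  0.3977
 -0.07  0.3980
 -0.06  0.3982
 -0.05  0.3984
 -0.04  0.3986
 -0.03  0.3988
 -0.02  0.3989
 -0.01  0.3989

161.87

σ√T = 0.29·√0.75 = 0.2511
d₁ = [ln(470/500) + (0.013 + 0.29²/2)·0.75] / 0.2511 = [-0.0619 + 0.0413] / 0.2511 = -0.0820 which rounds to -0.08
√T = √0.75 = 0.8660
φ(d₁) = φ(-0.08) = 0.3977
vega = S·φ(d₁)·√T = 470·0.3977·0.8660 = 161.8719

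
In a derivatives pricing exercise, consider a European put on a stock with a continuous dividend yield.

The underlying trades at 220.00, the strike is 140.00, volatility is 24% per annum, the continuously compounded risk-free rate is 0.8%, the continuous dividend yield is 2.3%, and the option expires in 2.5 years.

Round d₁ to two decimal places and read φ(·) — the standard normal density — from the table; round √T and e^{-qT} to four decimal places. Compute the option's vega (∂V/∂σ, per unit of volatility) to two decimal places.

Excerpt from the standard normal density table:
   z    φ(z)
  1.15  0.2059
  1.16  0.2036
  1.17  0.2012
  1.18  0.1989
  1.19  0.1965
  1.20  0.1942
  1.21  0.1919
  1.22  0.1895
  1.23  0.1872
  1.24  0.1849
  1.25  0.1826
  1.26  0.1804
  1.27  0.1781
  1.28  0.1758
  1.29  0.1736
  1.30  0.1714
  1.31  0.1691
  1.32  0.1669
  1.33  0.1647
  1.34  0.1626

T = 2.5;  σ√T = 0.3795
d₁ = [ln(220/140) + (0.008 − 0.023 + ½·0.24²)·2.5] / (σ√T) = (0.4520 + 0.0345) / 0.3795 = 1.2820 ⇒ 1.28
√T = √2.5 = 1.5811
φ(d₁) = φ(1.28) = 0.1758
exp(−qT) = exp(−0.023·2.5) = 0.9441
vega = S·exp(−qT)·φ(d₁)·√T = 220·0.9441·0.1758·1.5811 = 57.7323

57.73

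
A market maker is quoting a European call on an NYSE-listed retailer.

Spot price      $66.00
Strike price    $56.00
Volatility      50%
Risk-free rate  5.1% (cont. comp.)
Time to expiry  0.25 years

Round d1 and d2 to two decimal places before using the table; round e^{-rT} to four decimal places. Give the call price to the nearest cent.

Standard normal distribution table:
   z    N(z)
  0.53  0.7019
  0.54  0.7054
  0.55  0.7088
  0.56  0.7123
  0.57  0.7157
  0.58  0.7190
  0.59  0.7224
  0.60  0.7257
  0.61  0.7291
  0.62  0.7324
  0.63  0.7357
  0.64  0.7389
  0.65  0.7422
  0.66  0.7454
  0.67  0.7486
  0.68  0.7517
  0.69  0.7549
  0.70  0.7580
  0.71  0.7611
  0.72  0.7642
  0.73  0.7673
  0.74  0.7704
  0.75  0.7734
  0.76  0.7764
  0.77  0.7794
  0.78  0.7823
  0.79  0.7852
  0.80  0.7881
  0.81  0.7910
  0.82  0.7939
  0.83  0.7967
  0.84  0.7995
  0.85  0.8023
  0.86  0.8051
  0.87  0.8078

$12.83

σ√T = 0.5·√0.25 = 0.2500
d₁ = [ln(66/56) + (0.051 + 0.5²/2)·0.25] / 0.2500 = [0.1643 + 0.0440] / 0.2500 = 0.8332 ⇒ 0.83
d₂ = d₁ − σ√T = 0.8332 − 0.2500 = 0.5832 ⇒ 0.58
e^(−rT) = e^(−0.051·0.25) = 0.9873
N(d₁) = N(0.83) = 0.7967;  N(d₂) = N(0.58) = 0.7190
C = 66·0.7967 − 56·0.9873·0.7190 = 52.5822 − 39.7526 = 12.8296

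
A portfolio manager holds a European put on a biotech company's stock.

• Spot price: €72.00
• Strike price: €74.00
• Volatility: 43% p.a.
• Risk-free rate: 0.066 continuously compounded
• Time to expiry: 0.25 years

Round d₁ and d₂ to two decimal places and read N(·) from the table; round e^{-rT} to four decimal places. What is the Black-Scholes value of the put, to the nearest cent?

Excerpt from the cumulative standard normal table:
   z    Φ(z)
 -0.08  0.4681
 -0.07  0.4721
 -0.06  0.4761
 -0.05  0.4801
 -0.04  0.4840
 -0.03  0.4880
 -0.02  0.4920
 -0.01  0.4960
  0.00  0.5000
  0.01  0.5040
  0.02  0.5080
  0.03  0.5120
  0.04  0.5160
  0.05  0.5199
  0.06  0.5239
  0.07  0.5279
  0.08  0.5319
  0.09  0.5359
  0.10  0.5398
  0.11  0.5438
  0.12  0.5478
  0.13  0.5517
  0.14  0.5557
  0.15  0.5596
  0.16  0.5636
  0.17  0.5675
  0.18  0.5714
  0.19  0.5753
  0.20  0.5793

σ√T = 0.43 × 0.5000 = 0.2150
d₁ = [ln(72/74) + (0.066 + 0.43²/2)·0.25] / 0.2150 = [-0.0274 + 0.0396] / 0.2150 = 0.0568 ⇒ 0.06
d₂ = d₁ − σ√T = 0.0568 − 0.2150 = -0.1582 ⇒ -0.16
e^(−rT) = e^(−0.066·0.25) = 0.9836
N(−d₂) = N(0.16) = 0.5636;  N(−d₁) = N(-0.06) = 0.4761
P = 74·0.9836·0.5636 − 72·0.4761 = 41.0224 − 34.2792 = 6.7432

€6.74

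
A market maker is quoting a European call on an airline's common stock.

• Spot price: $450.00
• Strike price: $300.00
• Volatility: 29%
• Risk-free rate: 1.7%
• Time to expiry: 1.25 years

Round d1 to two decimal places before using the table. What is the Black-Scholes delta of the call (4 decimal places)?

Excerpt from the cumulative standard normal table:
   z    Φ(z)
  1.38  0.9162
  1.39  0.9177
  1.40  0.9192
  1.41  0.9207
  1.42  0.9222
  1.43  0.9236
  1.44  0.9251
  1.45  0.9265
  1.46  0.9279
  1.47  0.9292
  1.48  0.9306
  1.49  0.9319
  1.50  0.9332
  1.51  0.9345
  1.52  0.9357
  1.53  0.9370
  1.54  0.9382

0.9306

σ√T = 0.29 × 1.1180 = 0.3242
ln(S/K) + (r + σ²/2)T = ln(450/300) + (0.017 + 0.29²/2)·1.25 = 0.4055 + 0.0738 = 0.4793
d₁ = 0.4793 / 0.3242 = 1.4782 → 1.48
N(d₁) = N(1.48) = 0.9306
Δ_call = N(d₁) = 0.9306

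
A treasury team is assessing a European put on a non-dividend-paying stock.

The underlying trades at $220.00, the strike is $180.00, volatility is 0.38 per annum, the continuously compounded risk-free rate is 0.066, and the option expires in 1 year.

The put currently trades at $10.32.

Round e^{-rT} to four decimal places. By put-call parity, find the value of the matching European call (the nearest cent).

e^(−rT) = e^(−0.066·1) = 0.9361
Put-call parity: C − P = S − K·e^(−rT) = 220 − 180·0.9361 = 220 − 168.4980 = 51.5020
C = P + (C − P) = 10.32 + (51.5020) = 61.8220

$61.82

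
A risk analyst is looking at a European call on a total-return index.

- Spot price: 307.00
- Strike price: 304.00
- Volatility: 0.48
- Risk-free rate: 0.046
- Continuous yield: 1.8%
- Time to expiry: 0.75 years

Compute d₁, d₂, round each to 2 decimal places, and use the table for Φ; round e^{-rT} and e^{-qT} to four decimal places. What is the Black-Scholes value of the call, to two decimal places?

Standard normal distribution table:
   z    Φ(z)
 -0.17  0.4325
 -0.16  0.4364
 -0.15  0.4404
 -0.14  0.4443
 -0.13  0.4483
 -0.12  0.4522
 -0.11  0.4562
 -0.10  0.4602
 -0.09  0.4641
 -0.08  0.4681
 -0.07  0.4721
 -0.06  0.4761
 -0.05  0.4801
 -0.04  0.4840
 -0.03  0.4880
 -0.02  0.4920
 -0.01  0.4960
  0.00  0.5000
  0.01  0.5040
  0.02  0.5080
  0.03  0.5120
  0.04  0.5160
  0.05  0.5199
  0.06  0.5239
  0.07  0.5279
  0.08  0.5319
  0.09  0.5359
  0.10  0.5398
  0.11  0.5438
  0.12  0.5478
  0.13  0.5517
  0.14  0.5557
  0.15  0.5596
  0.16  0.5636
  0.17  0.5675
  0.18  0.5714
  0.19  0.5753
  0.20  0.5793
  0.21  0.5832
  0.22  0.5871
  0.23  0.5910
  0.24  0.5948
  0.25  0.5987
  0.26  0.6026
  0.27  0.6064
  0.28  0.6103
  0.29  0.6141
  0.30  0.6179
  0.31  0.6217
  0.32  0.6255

53.19

σ√T = 0.48·√0.75 = 0.4157
d₁ = [ln(307/304) + (0.046 − 0.018 + ½·0.48²)·0.75] / (σ√T) = (0.0098 + 0.1074) / 0.4157 = 0.2820 ≈ 0.28
d₂ = 0.2820 − 0.4157 = -0.1337 ≈ -0.13
e^(−qT) = e^(−0.018·0.75) = 0.9866;  e^(−rT) = e^(−0.046·0.75) = 0.9661
N(d₁) = N(0.28) = 0.6103;  N(d₂) = N(-0.13) = 0.4483
C = 307·0.9866·0.6103 − 304·0.9661·0.4483 = 184.8514 − 131.6632 = 53.1882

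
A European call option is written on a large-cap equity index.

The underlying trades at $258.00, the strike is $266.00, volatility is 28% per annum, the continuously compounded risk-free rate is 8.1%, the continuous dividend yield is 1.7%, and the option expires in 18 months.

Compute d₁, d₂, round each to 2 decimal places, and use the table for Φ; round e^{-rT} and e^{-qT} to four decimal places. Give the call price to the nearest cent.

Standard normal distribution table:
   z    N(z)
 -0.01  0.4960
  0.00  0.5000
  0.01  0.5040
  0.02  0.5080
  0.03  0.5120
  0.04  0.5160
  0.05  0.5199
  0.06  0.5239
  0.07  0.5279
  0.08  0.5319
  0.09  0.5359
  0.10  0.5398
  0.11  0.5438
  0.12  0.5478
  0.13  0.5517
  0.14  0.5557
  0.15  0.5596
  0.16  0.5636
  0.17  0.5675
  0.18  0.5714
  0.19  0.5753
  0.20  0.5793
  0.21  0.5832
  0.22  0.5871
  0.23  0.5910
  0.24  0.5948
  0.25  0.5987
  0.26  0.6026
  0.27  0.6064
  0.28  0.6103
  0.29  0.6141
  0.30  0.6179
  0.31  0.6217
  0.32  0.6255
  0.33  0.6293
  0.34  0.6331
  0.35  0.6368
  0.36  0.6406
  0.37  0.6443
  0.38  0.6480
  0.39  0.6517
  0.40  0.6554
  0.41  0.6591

$41.44

σ√T = 0.28·√1.5 = 0.3429
ln(S/K) + (r − q + σ²/2)T = ln(258/266) + (0.081 − 0.017 + 0.28²/2)·1.5 = -0.0305 + 0.1548 = 0.1243
d₁ = 0.1243 / 0.3429 = 0.3624 which rounds to 0.36
d₂ = d₁ − σ√T = 0.3624 − 0.3429 = 0.0194 which rounds to 0.02
e^(−qT) = e^(−0.017·1.5) = 0.9748;  e^(−rT) = e^(−0.081·1.5) = 0.8856
N(d₁) = N(0.36) = 0.6406;  N(d₂) = N(0.02) = 0.5080
C = 258·0.9748·0.6406 − 266·0.8856·0.5080 = 161.1099 − 119.6694 = 41.4405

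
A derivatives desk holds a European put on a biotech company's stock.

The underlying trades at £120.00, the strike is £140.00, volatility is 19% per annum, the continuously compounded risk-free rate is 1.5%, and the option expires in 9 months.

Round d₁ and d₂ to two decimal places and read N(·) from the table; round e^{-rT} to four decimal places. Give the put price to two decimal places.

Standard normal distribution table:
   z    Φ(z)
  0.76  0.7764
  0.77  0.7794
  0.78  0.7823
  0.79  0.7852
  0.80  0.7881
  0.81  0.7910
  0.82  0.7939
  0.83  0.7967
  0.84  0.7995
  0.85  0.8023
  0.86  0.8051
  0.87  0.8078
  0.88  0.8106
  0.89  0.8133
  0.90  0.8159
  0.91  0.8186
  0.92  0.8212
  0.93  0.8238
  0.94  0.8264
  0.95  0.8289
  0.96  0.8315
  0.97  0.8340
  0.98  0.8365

σ√T = 0.19 × 0.8660 = 0.1645
ln(S/K) + (r + σ²/2)T = ln(120/140) + (0.015 + 0.19²/2)·0.75 = -0.1542 + 0.0248 = -0.1294
d₁ = -0.1294 / 0.1645 = -0.7862 ⇒ -0.79
d₂ = d₁ − σ√T = -0.7862 − 0.1645 = -0.9507 ⇒ -0.95
exp(−rT) = exp(−0.015·0.75) = 0.9888
P = 140·0.9888·N(0.95) − 120·N(0.79) = 140·0.9888·0.8289 − 120·0.7852 = 114.7463 − 94.2240 = 20.5223

£20.52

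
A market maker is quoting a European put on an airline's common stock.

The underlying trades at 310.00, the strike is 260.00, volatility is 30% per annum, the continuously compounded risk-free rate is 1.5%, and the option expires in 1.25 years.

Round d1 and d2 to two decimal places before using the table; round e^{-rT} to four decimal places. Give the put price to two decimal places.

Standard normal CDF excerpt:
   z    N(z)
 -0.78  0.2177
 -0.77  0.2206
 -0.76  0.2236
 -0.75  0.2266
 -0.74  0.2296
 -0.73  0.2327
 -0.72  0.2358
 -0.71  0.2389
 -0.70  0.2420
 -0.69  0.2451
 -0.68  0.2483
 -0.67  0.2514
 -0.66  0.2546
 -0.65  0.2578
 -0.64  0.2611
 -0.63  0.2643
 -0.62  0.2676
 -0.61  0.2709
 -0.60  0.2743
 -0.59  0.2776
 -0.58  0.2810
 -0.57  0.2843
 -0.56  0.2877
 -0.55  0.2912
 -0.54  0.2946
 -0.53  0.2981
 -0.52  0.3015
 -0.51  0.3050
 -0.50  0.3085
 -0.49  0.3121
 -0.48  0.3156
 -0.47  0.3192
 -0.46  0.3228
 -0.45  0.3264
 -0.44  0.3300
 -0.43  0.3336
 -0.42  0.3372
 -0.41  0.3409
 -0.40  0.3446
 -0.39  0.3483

σ√T = 0.3 × 1.1180 = 0.3354
ln(S/K) + (r + σ²/2)T = ln(310/260) + (0.015 + 0.3²/2)·1.25 = 0.1759 + 0.0750 = 0.2509
d₁ = 0.2509 / 0.3354 = 0.7480 which rounds to 0.75
d₂ = d₁ − σ√T = 0.7480 − 0.3354 = 0.4126 which rounds to 0.41
e^(−rT) = e^(−0.015·1.25) = 0.9814
N(−d₂) = N(-0.41) = 0.3409;  N(−d₁) = N(-0.75) = 0.2266
P = 260·0.9814·0.3409 − 310·0.2266 = 86.9854 − 70.2460 = 16.7394

16.74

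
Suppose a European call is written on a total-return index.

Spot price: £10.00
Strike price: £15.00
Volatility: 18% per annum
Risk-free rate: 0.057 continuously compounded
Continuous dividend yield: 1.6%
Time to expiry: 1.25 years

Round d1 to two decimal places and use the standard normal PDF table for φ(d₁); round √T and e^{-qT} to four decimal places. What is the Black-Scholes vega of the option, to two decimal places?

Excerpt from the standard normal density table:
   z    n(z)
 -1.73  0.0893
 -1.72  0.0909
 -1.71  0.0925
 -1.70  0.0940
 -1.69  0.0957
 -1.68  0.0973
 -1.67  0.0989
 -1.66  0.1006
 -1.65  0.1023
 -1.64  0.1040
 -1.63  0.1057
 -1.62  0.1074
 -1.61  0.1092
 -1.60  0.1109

σ√T = 0.18 × 1.1180 = 0.2012
d₁ = [ln(10/15) + (0.057 − 0.016 + 0.18²/2)·1.25] / 0.2012 = [-0.4055 + 0.0715] / 0.2012 = -1.6595 → -1.66
√T = √1.25 = 1.1180
φ(d₁) = φ(-1.66) = 0.1006
e^(−qT) = e^(−0.016·1.25) = 0.9802
vega = S·e^(−qT)·φ(d₁)·√T = 10·0.9802·0.1006·1.1180 = 1.1024
(Vega is the same for a European call and put with the same parameters.)

1.10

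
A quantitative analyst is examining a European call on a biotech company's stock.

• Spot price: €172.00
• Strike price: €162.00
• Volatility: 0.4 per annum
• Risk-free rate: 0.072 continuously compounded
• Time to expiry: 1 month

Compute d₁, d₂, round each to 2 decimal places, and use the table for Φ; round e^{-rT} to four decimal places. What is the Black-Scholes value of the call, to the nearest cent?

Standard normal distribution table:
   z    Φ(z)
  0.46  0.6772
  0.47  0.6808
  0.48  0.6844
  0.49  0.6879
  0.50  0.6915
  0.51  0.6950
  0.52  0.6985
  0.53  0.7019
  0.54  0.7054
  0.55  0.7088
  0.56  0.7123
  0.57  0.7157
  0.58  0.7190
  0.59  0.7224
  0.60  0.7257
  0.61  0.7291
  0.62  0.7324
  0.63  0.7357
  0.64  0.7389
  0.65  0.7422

σ√T = 0.4 × 0.2887 = 0.1155
ln(S/K) + (r + σ²/2)T = ln(172/162) + (0.072 + 0.4²/2)·0.08333 = 0.0599 + 0.0127 = 0.0726
d₁ = 0.0726 / 0.1155 = 0.6284 → 0.63
d₂ = d₁ − σ√T = 0.6284 − 0.1155 = 0.5130 → 0.51
exp(−rT) = exp(−0.072·0.08333) = 0.9940
N(d₁) = N(0.63) = 0.7357;  N(d₂) = N(0.51) = 0.6950
C = 172·0.7357 − 162·0.9940·0.6950 = 126.5404 − 111.9145 = 14.6259

€14.63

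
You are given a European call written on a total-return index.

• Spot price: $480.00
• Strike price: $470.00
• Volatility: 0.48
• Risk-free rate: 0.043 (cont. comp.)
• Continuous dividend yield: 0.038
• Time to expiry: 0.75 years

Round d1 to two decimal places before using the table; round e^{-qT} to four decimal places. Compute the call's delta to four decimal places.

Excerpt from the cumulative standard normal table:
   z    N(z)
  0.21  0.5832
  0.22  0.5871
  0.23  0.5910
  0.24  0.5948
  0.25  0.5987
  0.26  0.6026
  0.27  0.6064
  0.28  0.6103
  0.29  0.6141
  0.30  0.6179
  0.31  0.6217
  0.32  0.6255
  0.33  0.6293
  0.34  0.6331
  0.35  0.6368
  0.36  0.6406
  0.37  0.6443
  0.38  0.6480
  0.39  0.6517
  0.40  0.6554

T = 0.75;  σ√T = 0.4157
d₁ = [ln(480/470) + (0.043 − 0.038 + ½·0.48²)·0.75] / (σ√T) = (0.0211 + 0.0902) / 0.4157 = 0.2675 which rounds to 0.27
N(d₁) = N(0.27) = 0.6064
Δ_call = e^(−qT)·N(d₁) = 0.9719·0.6064 = 0.5894

0.5894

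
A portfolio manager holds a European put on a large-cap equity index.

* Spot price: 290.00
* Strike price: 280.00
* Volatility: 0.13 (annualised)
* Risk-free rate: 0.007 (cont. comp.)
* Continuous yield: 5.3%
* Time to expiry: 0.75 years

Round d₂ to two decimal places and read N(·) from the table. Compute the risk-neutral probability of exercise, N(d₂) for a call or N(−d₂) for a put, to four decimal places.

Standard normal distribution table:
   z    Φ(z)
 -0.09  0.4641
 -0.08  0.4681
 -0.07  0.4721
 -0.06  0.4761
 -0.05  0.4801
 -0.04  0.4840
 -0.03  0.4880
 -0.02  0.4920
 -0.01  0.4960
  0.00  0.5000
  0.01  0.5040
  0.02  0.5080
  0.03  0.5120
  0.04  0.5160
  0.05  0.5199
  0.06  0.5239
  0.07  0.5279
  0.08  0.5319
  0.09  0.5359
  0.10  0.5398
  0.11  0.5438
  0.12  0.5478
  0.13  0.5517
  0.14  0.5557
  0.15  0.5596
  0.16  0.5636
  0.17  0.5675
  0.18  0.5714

0.5199

σ√T = 0.13·√0.75 = 0.1126
d₁ = [ln(290/280) + (0.007 − 0.053 + ½·0.13²)·0.75] / (σ√T) = (0.0351 − 0.0282) / 0.1126 = 0.0615 ⇒ 0.06
d₂ = 0.0615 − 0.1126 = -0.0510 ⇒ -0.05
Risk-neutral Pr[S_T < K] = N(−d₂) = N(0.05) = 0.5199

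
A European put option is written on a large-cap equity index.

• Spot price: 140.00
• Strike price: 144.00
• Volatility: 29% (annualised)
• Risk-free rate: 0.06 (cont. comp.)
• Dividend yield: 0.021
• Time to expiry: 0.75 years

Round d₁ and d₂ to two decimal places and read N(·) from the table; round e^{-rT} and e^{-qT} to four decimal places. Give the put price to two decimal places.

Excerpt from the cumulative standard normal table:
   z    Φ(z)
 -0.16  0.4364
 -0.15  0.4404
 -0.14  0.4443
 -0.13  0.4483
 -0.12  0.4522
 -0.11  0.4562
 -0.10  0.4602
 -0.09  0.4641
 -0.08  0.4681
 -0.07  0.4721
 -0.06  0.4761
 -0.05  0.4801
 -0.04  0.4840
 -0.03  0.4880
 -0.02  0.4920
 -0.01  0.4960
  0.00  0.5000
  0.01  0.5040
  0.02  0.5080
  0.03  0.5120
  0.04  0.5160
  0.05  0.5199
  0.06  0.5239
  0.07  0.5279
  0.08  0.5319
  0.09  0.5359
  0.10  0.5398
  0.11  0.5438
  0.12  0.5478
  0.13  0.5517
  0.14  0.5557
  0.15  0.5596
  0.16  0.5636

13.63

σ√T = 0.29 × 0.8660 = 0.2511
d₁ = [ln(140/144) + (0.06 − 0.021 + 0.29²/2)·0.75] / 0.2511 = [-0.0282 + 0.0608] / 0.2511 = 0.1299 → 0.13
d₂ = d₁ − σ√T = 0.1299 − 0.2511 = -0.1213 → -0.12
e^(−qT) = e^(−0.021·0.75) = 0.9844;  e^(−rT) = e^(−0.06·0.75) = 0.9560
P = 144·0.9560·N(0.12) − 140·0.9844·N(-0.13) = 144·0.9560·0.5478 − 140·0.9844·0.4483 = 75.4123 − 61.7829 = 13.6294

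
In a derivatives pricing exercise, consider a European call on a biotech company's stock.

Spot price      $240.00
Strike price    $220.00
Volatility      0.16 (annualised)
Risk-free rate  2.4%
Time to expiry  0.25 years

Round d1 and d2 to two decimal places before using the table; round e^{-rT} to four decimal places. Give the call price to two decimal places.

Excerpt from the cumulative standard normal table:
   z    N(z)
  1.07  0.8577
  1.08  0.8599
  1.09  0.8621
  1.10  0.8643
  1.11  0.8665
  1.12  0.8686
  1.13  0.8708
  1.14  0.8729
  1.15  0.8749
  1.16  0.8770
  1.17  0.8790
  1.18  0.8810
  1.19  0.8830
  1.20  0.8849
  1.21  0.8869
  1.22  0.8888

$22.43

σ√T = 0.16·√0.25 = 0.0800
ln(S/K) + (r + σ²/2)T = ln(240/220) + (0.024 + 0.16²/2)·0.25 = 0.0870 + 0.0092 = 0.0962
d₁ = 0.0962 / 0.0800 = 1.2026 ⇒ 1.20
d₂ = d₁ − σ√T = 1.2026 − 0.0800 = 1.1226 ⇒ 1.12
exp(−rT) = exp(−0.024·0.25) = 0.9940
N(d₁) = N(1.20) = 0.8849;  N(d₂) = N(1.12) = 0.8686
C = 240·0.8849 − 220·0.9940·0.8686 = 212.3760 − 189.9454 = 22.4306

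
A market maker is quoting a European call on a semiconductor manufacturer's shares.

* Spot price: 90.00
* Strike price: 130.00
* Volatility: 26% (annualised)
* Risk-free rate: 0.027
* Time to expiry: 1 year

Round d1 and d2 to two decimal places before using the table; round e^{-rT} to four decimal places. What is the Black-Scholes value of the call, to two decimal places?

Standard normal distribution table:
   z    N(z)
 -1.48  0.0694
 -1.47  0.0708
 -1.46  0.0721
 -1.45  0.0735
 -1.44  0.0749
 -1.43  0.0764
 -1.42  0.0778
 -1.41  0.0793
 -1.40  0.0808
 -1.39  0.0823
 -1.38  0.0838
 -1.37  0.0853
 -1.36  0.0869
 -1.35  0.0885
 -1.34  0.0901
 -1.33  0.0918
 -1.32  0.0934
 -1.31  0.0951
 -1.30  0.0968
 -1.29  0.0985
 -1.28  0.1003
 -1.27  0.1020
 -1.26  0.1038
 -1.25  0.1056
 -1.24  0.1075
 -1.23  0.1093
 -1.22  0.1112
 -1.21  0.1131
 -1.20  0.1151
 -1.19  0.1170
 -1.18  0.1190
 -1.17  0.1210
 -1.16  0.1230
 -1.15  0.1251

1.23

T = 1;  σ√T = 0.2600
d₁ = [ln(90/130) + (0.027 + ½·0.26²)·1] / (σ√T) = (-0.3677 + 0.0608) / 0.2600 = -1.1805 ⇒ -1.18
d₂ = -1.1805 − 0.2600 = -1.4405 ⇒ -1.44
e^(−rT) = e^(−0.027·1) = 0.9734
C = 90·N(-1.18) − 130·0.9734·N(-1.44) = 90·0.1190 − 130·0.9734·0.0749 = 10.7100 − 9.4780 = 1.2320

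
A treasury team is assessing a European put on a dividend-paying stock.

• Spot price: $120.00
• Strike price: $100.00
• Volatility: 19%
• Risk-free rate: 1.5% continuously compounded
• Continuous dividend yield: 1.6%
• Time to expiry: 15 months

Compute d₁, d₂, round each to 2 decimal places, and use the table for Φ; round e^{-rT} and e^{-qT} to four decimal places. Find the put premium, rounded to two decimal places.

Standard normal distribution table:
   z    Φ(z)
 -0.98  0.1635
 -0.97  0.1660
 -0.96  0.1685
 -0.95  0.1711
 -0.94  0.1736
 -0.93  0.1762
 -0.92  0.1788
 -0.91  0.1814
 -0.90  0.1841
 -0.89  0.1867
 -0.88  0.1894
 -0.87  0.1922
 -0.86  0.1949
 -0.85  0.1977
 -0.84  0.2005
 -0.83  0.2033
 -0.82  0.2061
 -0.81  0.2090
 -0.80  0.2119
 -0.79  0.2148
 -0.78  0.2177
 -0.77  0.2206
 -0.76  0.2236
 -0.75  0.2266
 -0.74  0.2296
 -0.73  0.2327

σ√T = 0.19 × 1.1180 = 0.2124
d₁ = [ln(120/100) + (0.015 − 0.016 + 0.19²/2)·1.25] / 0.2124 = [0.1823 + 0.0213] / 0.2124 = 0.9586 → 0.96
d₂ = d₁ − σ√T = 0.9586 − 0.2124 = 0.7462 → 0.75
exp(−qT) = exp(−0.016·1.25) = 0.9802;  exp(−rT) = exp(−0.015·1.25) = 0.9814
P = 100·0.9814·N(-0.75) − 120·0.9802·N(-0.96) = 100·0.9814·0.2266 − 120·0.9802·0.1685 = 22.2385 − 19.8196 = 2.4189

$2.42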